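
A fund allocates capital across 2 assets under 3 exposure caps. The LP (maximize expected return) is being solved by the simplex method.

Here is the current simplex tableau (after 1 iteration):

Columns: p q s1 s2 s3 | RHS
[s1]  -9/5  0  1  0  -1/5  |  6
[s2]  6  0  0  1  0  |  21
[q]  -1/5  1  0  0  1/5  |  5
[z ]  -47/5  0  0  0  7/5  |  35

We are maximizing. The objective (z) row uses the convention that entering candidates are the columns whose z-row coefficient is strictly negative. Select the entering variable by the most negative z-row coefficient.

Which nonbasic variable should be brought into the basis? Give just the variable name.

Objective-row coefficients: p: -47/5, q: 0, s1: 0, s2: 0, s3: 7/5.
The most negative is -47/5 in column p, so p enters.

p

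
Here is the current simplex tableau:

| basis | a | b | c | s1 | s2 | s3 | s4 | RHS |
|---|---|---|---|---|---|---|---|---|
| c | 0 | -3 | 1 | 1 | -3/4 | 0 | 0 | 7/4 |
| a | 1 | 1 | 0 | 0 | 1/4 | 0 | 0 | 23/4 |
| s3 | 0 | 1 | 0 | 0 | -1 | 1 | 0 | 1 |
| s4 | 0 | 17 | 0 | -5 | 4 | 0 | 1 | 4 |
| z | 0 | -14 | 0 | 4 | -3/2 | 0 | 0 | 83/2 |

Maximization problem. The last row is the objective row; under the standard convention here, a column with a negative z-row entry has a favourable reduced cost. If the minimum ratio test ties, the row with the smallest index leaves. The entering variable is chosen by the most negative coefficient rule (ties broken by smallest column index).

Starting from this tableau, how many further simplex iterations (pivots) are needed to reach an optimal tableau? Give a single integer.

2

pivot: b in, s4 out → z = 1523/34
pivot: s1 in, s3 out → z = 451/10
No improving column remains; optimal.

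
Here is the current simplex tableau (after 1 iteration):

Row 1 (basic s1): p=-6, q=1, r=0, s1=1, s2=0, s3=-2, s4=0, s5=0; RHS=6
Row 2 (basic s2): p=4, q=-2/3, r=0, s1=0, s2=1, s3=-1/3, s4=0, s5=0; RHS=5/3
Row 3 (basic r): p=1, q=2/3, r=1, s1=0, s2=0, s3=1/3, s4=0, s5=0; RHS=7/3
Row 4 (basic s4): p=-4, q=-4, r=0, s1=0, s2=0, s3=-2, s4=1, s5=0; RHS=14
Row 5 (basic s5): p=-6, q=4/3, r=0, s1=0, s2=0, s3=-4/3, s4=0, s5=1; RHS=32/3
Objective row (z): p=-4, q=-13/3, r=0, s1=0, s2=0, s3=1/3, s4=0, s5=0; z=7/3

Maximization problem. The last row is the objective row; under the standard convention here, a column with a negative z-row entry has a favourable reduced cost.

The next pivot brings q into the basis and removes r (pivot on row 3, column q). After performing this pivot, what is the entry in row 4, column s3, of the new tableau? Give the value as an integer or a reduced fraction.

Pivot element is row 3, column q: 2/3.
Normalize row 3: new (row 3, s3) = (1/3)/(2/3) = 1/2.
row 4 ← row 4 − (-4)·(new row 3): -2 − (-4)·(1/2) = 0.

0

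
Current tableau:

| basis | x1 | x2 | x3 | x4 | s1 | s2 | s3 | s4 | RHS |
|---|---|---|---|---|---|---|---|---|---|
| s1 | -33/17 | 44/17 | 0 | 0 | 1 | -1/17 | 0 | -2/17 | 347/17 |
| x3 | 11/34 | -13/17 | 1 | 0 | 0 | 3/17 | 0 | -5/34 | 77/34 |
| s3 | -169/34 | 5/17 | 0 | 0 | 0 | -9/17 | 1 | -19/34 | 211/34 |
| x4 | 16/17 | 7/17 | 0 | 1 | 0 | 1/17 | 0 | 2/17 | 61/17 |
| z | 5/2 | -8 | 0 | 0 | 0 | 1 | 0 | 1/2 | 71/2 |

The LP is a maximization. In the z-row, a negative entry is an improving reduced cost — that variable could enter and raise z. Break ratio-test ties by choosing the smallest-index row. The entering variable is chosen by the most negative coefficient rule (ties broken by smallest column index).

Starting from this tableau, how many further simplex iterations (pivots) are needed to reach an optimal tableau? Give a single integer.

pivot: x2 in, s1 out → z = 2169/22
pivot: x1 in, x4 out → z = 1095/11
No improving column remains; optimal.

2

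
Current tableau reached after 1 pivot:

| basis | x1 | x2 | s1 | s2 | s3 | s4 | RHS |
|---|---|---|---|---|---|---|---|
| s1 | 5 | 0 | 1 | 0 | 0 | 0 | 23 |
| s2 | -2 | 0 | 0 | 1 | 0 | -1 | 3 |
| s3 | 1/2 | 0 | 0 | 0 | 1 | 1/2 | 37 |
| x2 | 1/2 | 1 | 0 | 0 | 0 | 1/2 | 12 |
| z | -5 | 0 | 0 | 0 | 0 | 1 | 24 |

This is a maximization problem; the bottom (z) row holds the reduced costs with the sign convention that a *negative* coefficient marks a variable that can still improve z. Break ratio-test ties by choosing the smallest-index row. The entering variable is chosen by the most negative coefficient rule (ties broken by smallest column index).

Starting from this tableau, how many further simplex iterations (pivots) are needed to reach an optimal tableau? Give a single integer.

pivot: x1 in, s1 out → z = 47
No improving column remains; optimal.

1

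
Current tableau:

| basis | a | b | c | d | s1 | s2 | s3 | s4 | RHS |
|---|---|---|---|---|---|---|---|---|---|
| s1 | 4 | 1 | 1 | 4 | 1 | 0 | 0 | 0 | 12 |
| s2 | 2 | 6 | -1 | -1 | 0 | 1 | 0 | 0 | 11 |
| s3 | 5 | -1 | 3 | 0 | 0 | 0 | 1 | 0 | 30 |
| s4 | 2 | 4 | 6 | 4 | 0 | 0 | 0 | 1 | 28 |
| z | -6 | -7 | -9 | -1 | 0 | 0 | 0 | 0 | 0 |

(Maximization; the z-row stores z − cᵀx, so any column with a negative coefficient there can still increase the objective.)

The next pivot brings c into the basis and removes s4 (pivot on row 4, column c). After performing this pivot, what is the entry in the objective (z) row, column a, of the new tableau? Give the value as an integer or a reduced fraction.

Pivot element is row 4, column c: 6.
Normalize row 4: new (row 4, a) = 2/6 = 1/3.
z-row ← z-row − (-9)·(new row 4): -6 − (-9)·(1/3) = -3.

-3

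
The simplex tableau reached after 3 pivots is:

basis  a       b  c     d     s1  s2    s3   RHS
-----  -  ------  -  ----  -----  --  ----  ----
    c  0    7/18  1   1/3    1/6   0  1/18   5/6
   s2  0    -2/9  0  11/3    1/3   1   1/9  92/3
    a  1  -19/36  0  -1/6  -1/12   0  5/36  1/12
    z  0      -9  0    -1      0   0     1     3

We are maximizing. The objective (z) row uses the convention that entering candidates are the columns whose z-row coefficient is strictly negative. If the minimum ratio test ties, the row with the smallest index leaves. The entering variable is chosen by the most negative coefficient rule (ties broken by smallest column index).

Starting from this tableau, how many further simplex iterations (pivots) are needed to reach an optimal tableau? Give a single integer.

1

pivot: b in, c out → z = 156/7
No improving column remains; optimal.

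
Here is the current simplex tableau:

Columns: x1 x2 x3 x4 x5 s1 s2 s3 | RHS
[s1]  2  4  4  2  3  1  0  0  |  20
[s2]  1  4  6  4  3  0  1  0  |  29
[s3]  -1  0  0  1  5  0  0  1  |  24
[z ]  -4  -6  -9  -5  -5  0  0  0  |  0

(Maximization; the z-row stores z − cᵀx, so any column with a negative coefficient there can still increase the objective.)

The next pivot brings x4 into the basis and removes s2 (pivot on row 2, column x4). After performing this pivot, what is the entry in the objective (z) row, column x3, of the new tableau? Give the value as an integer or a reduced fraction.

Pivot element is row 2, column x4: 4.
Normalize row 2: new (row 2, x3) = 6/4 = 3/2.
z-row ← z-row − (-5)·(new row 2): -9 − (-5)·(3/2) = -3/2.

-3/2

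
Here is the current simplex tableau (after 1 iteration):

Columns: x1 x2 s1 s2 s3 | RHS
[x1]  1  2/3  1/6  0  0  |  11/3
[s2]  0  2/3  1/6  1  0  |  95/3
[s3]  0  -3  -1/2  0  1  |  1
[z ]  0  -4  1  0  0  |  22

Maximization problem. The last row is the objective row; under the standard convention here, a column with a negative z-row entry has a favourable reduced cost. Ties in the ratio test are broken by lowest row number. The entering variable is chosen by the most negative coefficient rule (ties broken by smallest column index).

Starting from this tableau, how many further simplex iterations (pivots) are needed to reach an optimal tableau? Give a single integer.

1

pivot: x2 in, x1 out → z = 44
No improving column remains; optimal.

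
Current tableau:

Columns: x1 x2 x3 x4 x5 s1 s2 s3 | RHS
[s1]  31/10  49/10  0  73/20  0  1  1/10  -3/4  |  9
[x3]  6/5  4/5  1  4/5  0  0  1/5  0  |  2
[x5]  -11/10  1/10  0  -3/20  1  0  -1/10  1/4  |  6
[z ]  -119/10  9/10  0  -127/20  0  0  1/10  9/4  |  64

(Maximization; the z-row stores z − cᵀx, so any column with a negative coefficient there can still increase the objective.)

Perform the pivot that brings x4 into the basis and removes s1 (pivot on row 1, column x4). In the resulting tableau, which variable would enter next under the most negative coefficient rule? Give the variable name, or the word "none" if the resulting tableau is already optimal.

Pivot element 73/20. New z-row = old z-row − (-127/20)·(row 1/(73/20)).
Updated z-row coefficients: x1: -475/73, x2: 688/73, x3: 0, x4: 0, x5: 0, s1: 127/73, s2: 20/73, s3: 69/73.
The most negative is -475/73 in column x1, so x1 would enter next.

x1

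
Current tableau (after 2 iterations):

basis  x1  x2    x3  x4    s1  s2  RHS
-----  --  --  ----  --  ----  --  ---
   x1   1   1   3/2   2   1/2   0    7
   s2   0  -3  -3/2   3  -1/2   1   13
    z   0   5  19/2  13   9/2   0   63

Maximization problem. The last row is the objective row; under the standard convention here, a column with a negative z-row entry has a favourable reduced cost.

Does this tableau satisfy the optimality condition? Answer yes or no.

No objective-row coefficient is strictly negative, so no entering variable exists; the tableau is optimal.

yes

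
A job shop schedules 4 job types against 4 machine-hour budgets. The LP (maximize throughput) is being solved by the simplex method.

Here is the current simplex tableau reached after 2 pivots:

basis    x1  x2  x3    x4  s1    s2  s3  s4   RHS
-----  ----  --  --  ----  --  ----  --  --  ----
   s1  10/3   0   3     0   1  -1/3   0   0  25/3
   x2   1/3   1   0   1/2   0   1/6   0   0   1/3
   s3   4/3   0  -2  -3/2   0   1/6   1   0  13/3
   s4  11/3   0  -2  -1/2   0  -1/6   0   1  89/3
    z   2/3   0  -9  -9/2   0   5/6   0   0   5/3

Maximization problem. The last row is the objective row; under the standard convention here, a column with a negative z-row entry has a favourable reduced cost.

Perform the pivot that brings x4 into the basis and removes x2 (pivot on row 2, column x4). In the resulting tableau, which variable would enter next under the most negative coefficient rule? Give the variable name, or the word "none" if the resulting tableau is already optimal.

Pivot element 1/2. New z-row = old z-row − (-9/2)·(row 2/(1/2)).
Updated z-row coefficients: x1: 11/3, x2: 9, x3: -9, x4: 0, s1: 0, s2: 7/3, s3: 0, s4: 0.
The most negative is -9 in column x3, so x3 would enter next.

x3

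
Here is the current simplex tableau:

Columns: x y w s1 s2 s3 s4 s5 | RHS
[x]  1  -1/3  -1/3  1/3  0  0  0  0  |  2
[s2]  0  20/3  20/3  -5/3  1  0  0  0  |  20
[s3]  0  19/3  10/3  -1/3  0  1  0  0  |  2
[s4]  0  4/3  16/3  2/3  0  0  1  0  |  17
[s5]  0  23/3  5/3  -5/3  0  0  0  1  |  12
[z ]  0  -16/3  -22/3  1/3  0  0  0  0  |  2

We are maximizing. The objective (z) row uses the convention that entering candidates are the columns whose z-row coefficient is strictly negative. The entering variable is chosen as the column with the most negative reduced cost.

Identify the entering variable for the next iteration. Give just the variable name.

Objective-row coefficients: x: 0, y: -16/3, w: -22/3, s1: 1/3, s2: 0, s3: 0, s4: 0, s5: 0.
The most negative is -22/3 in column w, so w enters.

w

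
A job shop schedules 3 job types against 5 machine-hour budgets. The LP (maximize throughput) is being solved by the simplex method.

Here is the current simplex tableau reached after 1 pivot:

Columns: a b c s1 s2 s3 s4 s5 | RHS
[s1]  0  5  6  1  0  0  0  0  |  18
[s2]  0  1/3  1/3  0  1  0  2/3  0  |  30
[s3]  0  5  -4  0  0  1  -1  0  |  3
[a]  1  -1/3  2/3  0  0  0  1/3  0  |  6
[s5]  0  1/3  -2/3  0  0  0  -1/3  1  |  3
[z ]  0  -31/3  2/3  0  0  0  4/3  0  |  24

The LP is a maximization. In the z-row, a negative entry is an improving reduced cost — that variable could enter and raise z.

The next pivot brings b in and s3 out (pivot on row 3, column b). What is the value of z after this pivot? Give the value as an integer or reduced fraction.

151/5

Minimum ratio for b: 3/5 = 3/5.
z changes by −(z-row coeff of b)·ratio = −(-31/3)·(3/5) = 31/5.
New z = 24 + (31/5) = 151/5.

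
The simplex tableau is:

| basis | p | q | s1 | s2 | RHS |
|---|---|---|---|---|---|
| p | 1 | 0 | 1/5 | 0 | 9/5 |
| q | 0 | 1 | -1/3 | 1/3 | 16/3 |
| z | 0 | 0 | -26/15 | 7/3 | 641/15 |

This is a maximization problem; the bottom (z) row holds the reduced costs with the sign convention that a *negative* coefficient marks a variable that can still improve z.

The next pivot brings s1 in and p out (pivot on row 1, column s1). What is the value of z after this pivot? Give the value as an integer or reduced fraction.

Minimum ratio for s1: (9/5)/(1/5) = 9.
z changes by −(z-row coeff of s1)·ratio = −(-26/15)·9 = 78/5.
New z = 641/15 + (78/5) = 175/3.

175/3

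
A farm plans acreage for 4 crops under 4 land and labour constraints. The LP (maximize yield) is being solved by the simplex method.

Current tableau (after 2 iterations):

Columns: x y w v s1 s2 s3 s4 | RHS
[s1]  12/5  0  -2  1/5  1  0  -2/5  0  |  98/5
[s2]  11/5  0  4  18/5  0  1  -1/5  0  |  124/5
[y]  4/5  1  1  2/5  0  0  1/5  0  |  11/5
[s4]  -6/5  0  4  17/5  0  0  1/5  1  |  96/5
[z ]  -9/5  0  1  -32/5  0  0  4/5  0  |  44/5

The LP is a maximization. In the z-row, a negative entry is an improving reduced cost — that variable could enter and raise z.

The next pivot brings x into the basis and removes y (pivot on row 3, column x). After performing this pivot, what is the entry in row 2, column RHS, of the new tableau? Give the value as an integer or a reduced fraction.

Pivot element is row 3, column x: 4/5.
Normalize row 3: new (row 3, RHS) = (11/5)/(4/5) = 11/4.
row 2 ← row 2 − (11/5)·(new row 3): 124/5 − (11/5)·(11/4) = 75/4.

75/4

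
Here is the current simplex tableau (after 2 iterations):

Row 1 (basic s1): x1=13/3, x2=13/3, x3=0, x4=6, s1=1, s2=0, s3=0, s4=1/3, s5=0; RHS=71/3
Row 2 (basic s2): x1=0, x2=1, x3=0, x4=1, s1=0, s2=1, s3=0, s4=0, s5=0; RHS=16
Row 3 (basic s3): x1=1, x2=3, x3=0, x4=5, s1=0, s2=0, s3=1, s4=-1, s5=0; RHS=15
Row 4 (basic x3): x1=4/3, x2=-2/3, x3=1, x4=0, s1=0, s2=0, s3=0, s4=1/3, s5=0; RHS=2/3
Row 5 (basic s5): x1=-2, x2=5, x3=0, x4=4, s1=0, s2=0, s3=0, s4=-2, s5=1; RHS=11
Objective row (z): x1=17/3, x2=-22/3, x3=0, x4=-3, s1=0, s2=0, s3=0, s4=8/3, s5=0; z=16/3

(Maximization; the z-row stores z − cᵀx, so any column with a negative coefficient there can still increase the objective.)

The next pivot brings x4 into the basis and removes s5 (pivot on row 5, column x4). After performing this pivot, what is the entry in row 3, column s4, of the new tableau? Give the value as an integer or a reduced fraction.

Pivot element is row 5, column x4: 4.
Normalize row 5: new (row 5, s4) = (-2)/4 = -1/2.
row 3 ← row 3 − 5·(new row 5): -1 − 5·(-1/2) = 3/2.

3/2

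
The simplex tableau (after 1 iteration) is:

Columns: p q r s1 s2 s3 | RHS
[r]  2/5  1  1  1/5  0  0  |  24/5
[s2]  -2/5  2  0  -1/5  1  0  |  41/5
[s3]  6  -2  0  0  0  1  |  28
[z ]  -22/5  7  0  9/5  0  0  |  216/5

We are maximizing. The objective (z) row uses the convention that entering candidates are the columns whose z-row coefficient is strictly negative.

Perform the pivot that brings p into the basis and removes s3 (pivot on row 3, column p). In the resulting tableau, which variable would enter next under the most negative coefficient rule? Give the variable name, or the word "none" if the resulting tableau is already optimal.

none

Pivot element 6. New z-row = old z-row − (-22/5)·(row 3/6).
Updated z-row coefficients: p: 0, q: 83/15, r: 0, s1: 9/5, s2: 0, s3: 11/15.
No coefficient is strictly negative; the tableau after this pivot is optimal.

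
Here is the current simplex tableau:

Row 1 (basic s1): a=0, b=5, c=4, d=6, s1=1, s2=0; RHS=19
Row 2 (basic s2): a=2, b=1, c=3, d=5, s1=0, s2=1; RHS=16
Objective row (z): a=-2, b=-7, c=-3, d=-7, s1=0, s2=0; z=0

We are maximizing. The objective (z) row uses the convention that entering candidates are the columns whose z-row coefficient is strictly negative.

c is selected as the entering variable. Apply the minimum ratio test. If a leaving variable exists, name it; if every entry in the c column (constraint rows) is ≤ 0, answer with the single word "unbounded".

s1

Ratios: row 1 (s1): 19/4 = 19/4; row 2 (s2): 16/3 = 16/3.
Minimum ratio is in the s1 row, so s1 leaves.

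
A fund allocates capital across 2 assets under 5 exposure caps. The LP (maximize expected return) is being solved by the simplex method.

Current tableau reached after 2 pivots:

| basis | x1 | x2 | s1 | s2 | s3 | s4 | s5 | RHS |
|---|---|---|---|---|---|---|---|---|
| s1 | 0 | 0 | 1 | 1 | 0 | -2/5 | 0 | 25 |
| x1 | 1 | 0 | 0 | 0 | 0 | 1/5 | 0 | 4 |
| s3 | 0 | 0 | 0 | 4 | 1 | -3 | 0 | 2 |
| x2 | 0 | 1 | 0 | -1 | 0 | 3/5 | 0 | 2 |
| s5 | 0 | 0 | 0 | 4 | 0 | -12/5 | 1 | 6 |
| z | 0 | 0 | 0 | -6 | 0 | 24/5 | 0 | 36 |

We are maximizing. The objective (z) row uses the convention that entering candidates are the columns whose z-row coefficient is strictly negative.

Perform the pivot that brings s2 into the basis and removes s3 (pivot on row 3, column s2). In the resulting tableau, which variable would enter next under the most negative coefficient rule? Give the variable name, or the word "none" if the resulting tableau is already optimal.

Pivot element 4. New z-row = old z-row − (-6)·(row 3/4).
Updated z-row coefficients: x1: 0, x2: 0, s1: 0, s2: 0, s3: 3/2, s4: 3/10, s5: 0.
No coefficient is strictly negative; the tableau after this pivot is optimal.

none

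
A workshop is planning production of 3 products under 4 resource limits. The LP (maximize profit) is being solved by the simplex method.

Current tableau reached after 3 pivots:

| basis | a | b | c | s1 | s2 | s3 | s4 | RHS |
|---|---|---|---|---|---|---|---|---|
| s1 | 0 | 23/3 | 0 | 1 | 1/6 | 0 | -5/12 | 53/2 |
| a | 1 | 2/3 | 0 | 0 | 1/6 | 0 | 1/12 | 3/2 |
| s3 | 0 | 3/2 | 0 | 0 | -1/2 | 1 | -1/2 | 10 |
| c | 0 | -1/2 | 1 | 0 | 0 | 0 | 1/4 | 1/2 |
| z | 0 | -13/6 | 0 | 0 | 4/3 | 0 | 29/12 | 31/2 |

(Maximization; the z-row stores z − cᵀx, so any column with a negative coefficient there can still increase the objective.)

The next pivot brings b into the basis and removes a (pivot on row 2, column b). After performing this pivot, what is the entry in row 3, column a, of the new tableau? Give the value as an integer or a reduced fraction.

-9/4

Pivot element is row 2, column b: 2/3.
Normalize row 2: new (row 2, a) = 1/(2/3) = 3/2.
row 3 ← row 3 − (3/2)·(new row 2): 0 − (3/2)·(3/2) = -9/4.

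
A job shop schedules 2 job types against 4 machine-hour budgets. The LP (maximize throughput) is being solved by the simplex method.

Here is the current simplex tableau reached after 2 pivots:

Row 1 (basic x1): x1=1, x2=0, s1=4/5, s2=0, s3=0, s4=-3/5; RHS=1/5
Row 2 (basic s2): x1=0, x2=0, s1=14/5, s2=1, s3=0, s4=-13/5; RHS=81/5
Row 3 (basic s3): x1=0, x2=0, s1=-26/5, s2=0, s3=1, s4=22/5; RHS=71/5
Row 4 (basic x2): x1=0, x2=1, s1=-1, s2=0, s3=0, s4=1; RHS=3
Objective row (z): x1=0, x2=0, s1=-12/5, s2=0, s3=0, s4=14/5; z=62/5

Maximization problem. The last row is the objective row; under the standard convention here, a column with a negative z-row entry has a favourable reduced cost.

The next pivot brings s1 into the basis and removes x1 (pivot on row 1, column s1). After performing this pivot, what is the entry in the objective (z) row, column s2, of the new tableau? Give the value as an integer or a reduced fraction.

0

Pivot element is row 1, column s1: 4/5.
Normalize row 1: new (row 1, s2) = 0/(4/5) = 0.
z-row ← z-row − (-12/5)·(new row 1): 0 − (-12/5)·0 = 0.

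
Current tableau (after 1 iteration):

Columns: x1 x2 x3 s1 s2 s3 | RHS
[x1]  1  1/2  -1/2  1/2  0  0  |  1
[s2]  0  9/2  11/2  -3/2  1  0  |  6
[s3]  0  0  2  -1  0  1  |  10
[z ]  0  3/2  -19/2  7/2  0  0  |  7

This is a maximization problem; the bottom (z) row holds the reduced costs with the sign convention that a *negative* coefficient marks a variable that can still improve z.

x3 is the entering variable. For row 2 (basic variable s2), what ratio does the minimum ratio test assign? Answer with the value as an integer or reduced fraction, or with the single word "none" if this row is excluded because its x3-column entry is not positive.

12/11

Ratio = RHS / (x3 entry) = 6 / (11/2) = 12/11.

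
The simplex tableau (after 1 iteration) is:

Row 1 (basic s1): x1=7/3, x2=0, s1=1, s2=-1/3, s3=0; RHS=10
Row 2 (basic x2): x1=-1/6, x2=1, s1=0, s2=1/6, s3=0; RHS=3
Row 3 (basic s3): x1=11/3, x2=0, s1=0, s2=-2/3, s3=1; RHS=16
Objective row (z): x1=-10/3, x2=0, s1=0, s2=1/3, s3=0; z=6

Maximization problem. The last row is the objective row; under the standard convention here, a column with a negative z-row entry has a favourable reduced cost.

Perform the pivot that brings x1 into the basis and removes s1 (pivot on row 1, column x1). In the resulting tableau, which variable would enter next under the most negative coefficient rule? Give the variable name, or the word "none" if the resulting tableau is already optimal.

s2

Pivot element 7/3. New z-row = old z-row − (-10/3)·(row 1/(7/3)).
Updated z-row coefficients: x1: 0, x2: 0, s1: 10/7, s2: -1/7, s3: 0.
The most negative is -1/7 in column s2, so s2 would enter next.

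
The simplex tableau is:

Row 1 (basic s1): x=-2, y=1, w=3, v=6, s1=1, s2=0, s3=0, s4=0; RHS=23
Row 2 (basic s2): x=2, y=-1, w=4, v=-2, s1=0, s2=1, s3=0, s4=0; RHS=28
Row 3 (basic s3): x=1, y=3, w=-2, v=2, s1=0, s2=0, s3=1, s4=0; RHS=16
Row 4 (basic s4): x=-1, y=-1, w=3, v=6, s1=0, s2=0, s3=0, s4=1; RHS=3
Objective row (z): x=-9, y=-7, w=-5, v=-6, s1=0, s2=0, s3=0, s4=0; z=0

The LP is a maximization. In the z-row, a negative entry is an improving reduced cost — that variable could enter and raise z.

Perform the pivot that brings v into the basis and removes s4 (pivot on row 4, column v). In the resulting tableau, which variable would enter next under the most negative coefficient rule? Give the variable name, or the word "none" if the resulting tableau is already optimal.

Pivot element 6. New z-row = old z-row − (-6)·(row 4/6).
Updated z-row coefficients: x: -10, y: -8, w: -2, v: 0, s1: 0, s2: 0, s3: 0, s4: 1.
The most negative is -10 in column x, so x would enter next.

x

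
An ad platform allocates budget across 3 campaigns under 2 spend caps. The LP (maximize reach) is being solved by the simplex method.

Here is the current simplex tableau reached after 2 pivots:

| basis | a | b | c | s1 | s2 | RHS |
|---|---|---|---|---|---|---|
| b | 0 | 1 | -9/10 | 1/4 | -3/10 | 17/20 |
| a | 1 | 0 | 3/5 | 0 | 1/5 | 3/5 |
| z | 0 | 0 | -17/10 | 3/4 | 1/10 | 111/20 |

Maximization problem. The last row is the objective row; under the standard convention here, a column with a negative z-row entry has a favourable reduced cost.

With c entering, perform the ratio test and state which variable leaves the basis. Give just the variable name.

Ratios: row 1 (b): entry -9/10 ≤ 0, skip; row 2 (a): (3/5)/(3/5) = 1.
Minimum ratio 1 is in the a row, so a leaves.

a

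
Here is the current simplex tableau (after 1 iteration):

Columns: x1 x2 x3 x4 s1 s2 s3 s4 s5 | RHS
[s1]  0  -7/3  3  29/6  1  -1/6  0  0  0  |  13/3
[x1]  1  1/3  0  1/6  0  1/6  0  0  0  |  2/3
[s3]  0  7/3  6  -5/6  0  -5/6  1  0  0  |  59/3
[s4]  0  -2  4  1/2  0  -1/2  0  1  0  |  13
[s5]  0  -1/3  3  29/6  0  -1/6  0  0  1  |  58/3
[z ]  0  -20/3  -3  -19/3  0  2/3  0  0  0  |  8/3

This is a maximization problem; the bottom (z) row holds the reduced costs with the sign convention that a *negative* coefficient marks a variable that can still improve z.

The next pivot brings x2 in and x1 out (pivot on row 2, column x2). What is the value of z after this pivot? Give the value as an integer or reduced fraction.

16

Minimum ratio for x2: (2/3)/(1/3) = 2.
z changes by −(z-row coeff of x2)·ratio = −(-20/3)·2 = 40/3.
New z = 8/3 + (40/3) = 16.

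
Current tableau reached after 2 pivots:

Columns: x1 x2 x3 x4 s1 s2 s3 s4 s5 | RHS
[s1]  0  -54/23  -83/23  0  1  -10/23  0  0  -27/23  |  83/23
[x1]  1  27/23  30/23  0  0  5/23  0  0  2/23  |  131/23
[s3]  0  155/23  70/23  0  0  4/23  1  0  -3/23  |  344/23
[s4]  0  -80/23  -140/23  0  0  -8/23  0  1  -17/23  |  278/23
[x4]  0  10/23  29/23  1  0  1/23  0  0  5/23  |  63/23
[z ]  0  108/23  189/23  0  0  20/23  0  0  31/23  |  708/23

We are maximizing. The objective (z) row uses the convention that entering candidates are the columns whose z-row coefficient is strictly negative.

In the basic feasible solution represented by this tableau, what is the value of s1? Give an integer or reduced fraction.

s1 is basic (row 1); its value is the RHS of that row: 83/23.

83/23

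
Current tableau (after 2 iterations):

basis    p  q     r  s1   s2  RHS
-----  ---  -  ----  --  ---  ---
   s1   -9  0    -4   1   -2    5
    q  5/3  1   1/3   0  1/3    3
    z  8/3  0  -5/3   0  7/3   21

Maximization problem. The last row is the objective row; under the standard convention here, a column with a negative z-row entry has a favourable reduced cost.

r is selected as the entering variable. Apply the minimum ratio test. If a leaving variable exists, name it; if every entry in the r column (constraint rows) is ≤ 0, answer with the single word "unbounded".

q

Ratios: row 1 (s1): entry -4 ≤ 0, skip; row 2 (q): 3/(1/3) = 9.
Minimum ratio is in the q row, so q leaves.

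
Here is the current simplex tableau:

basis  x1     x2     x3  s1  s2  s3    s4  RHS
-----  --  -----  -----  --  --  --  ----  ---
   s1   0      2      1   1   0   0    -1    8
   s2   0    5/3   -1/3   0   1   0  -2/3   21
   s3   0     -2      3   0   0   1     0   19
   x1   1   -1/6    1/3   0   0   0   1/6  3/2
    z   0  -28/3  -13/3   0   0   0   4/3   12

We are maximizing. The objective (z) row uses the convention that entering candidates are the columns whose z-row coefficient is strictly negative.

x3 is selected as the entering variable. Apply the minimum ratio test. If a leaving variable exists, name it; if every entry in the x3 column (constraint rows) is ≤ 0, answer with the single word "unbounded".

Ratios: row 1 (s1): 8/1 = 8; row 2 (s2): entry -1/3 ≤ 0, skip; row 3 (s3): 19/3 = 19/3; row 4 (x1): (3/2)/(1/3) = 9/2.
Minimum ratio is in the x1 row, so x1 leaves.

x1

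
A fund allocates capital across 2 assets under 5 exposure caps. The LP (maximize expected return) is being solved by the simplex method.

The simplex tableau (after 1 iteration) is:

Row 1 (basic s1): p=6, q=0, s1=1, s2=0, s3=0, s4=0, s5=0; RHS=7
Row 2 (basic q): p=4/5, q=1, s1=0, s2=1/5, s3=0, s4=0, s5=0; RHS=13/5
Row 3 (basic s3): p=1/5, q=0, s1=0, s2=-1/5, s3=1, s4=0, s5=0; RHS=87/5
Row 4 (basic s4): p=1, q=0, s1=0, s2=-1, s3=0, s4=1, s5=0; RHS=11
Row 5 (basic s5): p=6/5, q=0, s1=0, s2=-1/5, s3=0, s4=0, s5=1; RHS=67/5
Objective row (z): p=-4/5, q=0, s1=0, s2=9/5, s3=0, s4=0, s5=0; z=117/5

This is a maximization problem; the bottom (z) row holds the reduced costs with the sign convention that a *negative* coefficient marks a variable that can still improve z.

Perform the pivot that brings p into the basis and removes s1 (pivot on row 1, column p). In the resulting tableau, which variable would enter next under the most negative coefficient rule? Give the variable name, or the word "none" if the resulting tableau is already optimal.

Pivot element 6. New z-row = old z-row − (-4/5)·(row 1/6).
Updated z-row coefficients: p: 0, q: 0, s1: 2/15, s2: 9/5, s3: 0, s4: 0, s5: 0.
No coefficient is strictly negative; the tableau after this pivot is optimal.

none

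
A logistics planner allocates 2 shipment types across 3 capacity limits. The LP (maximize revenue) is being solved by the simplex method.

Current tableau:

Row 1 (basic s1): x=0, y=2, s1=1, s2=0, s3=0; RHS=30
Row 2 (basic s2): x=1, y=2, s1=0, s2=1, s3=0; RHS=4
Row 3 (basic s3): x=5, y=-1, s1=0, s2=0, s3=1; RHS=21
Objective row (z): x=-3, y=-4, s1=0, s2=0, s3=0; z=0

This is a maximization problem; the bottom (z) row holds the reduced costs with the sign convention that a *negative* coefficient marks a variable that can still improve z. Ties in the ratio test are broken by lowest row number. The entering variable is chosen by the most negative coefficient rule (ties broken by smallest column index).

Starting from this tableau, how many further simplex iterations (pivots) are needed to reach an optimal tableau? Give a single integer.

2

pivot: y in, s2 out → z = 8
pivot: x in, y out → z = 12
No improving column remains; optimal.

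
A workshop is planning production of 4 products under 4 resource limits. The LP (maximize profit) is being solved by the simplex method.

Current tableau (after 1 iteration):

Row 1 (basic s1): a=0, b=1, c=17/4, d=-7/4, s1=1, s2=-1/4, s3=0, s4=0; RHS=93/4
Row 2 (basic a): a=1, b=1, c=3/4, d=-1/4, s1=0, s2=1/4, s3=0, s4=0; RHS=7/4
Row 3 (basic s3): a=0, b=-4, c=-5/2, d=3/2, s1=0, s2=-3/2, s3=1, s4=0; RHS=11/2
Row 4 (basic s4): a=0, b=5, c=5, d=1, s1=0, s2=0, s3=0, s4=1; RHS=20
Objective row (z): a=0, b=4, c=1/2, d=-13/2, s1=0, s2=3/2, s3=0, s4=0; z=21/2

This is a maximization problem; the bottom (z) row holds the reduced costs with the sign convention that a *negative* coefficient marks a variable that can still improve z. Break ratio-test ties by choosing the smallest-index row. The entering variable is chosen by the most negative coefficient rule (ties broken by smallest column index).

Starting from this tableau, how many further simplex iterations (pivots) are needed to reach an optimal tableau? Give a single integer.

pivot: d in, s3 out → z = 103/3
pivot: b in, s4 out → z = 1443/23
pivot: s2 in, b out → z = 116
No improving column remains; optimal.

3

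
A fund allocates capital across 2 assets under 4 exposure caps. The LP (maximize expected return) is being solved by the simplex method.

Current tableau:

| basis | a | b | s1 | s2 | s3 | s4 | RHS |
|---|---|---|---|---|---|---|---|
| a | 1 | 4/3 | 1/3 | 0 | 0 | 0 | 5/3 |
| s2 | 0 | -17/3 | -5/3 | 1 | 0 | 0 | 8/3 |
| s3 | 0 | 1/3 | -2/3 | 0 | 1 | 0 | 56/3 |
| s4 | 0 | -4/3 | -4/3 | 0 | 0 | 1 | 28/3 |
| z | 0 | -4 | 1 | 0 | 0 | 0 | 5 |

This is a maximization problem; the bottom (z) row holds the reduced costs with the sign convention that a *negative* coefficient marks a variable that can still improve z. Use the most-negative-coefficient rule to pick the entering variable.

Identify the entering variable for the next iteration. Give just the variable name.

Objective-row coefficients: a: 0, b: -4, s1: 1, s2: 0, s3: 0, s4: 0.
The most negative is -4 in column b, so b enters.

b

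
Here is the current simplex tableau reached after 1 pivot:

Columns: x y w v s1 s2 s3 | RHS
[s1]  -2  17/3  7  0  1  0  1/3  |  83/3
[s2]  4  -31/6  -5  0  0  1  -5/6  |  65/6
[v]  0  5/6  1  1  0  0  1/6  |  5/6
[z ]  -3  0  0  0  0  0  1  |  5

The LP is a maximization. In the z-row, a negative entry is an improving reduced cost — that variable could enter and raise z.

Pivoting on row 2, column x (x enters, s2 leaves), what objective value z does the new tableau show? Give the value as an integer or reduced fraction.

105/8

Minimum ratio for x: (65/6)/4 = 65/24.
z changes by −(z-row coeff of x)·ratio = −(-3)·(65/24) = 65/8.
New z = 5 + (65/8) = 105/8.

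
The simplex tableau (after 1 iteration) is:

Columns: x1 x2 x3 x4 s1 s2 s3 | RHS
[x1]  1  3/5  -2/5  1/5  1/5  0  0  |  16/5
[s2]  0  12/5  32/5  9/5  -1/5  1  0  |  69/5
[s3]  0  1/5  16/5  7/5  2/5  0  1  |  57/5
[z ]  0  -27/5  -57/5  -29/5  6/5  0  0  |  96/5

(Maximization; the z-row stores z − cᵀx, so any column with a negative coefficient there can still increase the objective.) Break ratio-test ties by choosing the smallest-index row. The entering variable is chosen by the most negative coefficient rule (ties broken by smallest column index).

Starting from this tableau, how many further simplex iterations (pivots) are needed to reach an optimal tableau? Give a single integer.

pivot: x3 in, s2 out → z = 1401/32
pivot: x4 in, x3 out → z = 191/3
No improving column remains; optimal.

2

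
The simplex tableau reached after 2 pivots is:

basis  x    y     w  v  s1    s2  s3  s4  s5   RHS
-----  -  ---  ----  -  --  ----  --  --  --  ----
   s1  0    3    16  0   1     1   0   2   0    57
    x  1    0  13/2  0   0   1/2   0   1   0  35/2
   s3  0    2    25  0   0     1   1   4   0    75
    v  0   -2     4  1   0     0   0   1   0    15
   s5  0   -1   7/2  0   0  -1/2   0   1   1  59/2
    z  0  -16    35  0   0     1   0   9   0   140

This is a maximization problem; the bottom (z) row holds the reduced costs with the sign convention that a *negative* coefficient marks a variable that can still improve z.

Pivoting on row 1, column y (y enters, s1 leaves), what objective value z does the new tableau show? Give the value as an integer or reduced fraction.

444

Minimum ratio for y: 57/3 = 19.
z changes by −(z-row coeff of y)·ratio = −(-16)·19 = 304.
New z = 140 + 304 = 444.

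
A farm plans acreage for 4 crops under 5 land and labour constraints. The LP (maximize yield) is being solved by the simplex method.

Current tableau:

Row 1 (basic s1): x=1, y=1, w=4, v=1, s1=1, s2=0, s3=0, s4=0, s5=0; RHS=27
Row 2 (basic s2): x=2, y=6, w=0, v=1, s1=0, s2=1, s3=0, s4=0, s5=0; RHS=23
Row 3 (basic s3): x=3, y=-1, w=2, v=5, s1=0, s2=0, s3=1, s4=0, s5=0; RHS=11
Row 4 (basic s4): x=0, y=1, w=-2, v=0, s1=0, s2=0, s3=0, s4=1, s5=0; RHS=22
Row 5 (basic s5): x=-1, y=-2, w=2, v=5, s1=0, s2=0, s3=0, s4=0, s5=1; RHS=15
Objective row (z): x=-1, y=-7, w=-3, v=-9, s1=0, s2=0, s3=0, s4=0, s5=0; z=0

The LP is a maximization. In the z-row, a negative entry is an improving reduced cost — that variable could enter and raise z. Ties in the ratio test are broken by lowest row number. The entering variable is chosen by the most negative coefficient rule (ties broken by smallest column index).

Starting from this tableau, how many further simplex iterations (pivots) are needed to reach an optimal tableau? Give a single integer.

pivot: v in, s3 out → z = 99/5
pivot: y in, s2 out → z = 1529/31
No improving column remains; optimal.

2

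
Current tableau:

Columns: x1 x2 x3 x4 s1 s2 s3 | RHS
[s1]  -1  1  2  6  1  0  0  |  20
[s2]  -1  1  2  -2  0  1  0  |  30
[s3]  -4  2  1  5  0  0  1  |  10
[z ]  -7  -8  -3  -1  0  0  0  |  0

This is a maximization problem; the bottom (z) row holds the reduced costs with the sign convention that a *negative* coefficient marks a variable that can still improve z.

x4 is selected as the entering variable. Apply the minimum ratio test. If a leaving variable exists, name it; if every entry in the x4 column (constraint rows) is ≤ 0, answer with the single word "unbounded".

s3

Ratios: row 1 (s1): 20/6 = 10/3; row 2 (s2): entry -2 ≤ 0, skip; row 3 (s3): 10/5 = 2.
Minimum ratio is in the s3 row, so s3 leaves.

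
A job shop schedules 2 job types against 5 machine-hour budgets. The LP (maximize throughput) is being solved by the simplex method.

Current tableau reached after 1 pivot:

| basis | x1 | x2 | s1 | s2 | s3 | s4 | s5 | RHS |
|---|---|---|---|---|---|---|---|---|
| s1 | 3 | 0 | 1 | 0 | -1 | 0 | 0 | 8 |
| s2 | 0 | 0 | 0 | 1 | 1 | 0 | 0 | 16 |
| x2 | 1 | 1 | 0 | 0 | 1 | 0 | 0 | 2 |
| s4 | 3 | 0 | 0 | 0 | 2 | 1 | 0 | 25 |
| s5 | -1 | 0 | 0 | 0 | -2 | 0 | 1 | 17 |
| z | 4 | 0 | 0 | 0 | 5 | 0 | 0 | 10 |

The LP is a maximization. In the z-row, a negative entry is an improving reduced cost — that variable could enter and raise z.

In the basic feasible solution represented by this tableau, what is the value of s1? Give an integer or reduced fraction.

8

s1 is basic (row 1); its value is the RHS of that row: 8.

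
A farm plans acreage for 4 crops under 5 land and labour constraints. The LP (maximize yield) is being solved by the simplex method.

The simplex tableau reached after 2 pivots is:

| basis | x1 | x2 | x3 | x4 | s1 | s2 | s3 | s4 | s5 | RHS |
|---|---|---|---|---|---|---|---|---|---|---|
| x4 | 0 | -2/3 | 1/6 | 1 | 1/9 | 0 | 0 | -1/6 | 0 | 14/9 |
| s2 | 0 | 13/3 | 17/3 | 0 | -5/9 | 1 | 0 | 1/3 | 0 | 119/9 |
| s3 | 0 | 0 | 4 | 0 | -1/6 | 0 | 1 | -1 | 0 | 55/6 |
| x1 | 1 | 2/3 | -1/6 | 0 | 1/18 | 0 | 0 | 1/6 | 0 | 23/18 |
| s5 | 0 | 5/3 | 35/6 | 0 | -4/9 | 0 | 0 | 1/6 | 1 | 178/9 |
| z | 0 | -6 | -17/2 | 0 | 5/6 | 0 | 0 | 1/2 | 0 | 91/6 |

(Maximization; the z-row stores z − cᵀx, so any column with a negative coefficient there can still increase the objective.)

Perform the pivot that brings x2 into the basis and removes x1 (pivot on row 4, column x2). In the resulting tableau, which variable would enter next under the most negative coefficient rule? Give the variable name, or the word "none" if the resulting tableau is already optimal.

x3

Pivot element 2/3. New z-row = old z-row − (-6)·(row 4/(2/3)).
Updated z-row coefficients: x1: 9, x2: 0, x3: -10, x4: 0, s1: 4/3, s2: 0, s3: 0, s4: 2, s5: 0.
The most negative is -10 in column x3, so x3 would enter next.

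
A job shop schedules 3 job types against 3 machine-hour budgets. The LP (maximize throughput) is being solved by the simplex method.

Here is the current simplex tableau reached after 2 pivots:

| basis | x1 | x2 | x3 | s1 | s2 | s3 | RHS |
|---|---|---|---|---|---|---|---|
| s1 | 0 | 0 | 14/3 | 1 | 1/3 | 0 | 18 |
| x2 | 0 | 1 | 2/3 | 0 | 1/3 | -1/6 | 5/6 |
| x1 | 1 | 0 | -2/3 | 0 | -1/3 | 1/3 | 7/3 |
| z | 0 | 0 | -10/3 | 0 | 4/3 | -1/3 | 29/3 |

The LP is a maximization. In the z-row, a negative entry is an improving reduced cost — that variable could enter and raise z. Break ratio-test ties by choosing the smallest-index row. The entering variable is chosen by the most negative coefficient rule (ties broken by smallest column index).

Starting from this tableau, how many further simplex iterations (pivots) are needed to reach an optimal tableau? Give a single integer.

3

pivot: x3 in, x2 out → z = 83/6
pivot: s3 in, s1 out → z = 26
pivot: x2 in, x1 out → z = 192/7
No improving column remains; optimal.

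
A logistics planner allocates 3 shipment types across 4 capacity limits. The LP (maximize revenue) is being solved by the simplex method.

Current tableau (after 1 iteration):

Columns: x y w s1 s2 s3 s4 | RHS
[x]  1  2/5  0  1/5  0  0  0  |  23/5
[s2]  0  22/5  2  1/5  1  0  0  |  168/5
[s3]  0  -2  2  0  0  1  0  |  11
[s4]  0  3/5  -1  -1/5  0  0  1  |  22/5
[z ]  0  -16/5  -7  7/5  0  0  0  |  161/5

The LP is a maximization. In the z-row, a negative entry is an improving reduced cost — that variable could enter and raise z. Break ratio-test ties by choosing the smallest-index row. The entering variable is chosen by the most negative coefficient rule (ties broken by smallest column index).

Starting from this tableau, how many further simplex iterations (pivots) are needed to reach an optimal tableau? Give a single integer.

pivot: w in, s3 out → z = 707/10
pivot: y in, s2 out → z = 3415/32
No improving column remains; optimal.

2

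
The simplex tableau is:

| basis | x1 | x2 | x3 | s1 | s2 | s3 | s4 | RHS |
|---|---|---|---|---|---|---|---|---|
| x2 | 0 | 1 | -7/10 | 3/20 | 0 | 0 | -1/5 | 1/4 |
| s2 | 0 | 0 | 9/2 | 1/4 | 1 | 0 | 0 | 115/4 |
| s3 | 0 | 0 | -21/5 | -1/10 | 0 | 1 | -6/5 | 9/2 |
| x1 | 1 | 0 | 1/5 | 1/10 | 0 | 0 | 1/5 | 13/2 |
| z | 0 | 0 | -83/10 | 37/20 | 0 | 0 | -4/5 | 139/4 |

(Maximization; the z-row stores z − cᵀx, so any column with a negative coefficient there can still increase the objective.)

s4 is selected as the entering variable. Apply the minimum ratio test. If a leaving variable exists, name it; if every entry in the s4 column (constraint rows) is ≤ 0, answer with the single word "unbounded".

x1

Ratios: row 1 (x2): entry -1/5 ≤ 0, skip; row 2 (s2): entry 0 ≤ 0, skip; row 3 (s3): entry -6/5 ≤ 0, skip; row 4 (x1): (13/2)/(1/5) = 65/2.
Minimum ratio is in the x1 row, so x1 leaves.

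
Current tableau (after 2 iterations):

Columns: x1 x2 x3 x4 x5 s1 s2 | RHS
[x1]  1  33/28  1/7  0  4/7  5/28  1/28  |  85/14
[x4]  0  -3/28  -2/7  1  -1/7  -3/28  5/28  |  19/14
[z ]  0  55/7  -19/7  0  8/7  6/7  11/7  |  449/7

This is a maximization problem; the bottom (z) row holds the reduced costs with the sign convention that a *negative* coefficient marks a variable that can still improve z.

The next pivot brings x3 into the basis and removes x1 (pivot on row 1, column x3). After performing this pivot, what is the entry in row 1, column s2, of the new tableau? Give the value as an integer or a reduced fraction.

1/4

Pivot element is row 1, column x3: 1/7.
Normalize row 1: new (row 1, s2) = (1/28)/(1/7) = 1/4.
Row 1 is the pivot row, so the entry is 1/4.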